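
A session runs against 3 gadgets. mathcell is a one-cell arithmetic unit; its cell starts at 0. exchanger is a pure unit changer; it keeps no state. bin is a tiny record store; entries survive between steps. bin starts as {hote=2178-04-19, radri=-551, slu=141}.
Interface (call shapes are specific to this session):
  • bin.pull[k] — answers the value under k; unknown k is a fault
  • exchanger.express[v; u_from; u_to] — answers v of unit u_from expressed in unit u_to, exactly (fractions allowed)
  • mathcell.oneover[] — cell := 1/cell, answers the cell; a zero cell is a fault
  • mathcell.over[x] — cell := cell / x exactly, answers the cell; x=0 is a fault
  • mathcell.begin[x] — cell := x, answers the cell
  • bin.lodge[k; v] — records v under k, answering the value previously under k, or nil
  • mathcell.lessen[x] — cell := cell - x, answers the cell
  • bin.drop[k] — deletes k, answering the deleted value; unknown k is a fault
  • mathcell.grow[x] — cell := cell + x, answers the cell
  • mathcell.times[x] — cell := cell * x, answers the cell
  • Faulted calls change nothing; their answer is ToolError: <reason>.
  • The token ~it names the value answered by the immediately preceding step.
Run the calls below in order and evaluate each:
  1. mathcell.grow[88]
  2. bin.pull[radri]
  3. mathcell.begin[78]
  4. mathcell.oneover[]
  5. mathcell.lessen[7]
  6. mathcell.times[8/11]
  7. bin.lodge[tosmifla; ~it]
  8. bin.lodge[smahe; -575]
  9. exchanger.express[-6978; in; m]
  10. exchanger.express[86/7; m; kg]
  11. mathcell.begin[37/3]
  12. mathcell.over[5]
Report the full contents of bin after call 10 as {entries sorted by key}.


Answer: {hote=2178-04-19, radri=-551, slu=141, smahe=-575, tosmifla=-2180/429}

Derivation:
;; mathcell.grow(88) => 88
;; bin.pull(radri) => -551
;; mathcell.begin(78) => 78
;; mathcell.oneover() => 1/78
;; mathcell.lessen(7) => -545/78
;; mathcell.times(8/11) => -2180/429
;; bin.lodge(tosmifla, ~it) => nil
;; bin.lodge(smahe, -575) => nil
;; exchanger.express(-6978, in, m) => -443103/2500
;; exchanger.express(86/7, m, kg) => ToolError: incompatible units
;; mathcell.begin(37/3) => 37/3
;; mathcell.over(5) => 37/15


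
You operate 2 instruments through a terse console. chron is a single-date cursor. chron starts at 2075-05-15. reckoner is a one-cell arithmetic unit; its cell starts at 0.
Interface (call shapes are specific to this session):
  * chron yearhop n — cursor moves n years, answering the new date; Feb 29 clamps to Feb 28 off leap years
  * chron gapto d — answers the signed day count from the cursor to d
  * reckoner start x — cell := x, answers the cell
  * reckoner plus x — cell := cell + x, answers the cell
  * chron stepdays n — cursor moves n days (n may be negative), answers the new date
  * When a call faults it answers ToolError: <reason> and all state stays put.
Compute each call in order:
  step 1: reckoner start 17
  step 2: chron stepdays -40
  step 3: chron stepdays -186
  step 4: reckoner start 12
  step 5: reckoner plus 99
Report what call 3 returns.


Then reckoner start with x→17: 17.
Calling chron stepdays with n→-40: 2075-04-05.
I try chron stepdays with n→-186, — result: 2074-10-01.
Calling reckoner start with x→12, — result: 12.
I try reckoner plus with x→99, → 111.

Answer: 2074-10-01


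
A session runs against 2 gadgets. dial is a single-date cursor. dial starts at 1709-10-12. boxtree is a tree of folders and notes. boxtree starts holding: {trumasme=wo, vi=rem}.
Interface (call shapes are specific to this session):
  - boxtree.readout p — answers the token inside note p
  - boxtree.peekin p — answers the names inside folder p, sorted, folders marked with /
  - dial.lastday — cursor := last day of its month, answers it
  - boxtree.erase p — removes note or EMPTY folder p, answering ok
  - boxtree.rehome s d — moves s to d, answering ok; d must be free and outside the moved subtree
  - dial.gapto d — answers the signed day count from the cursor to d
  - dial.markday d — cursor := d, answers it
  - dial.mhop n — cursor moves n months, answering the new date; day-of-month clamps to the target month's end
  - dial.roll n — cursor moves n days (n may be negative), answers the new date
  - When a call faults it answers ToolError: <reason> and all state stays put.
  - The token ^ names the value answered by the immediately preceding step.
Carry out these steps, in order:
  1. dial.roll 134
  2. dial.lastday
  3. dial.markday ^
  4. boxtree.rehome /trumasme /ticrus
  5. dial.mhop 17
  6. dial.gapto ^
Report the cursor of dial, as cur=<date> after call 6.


I invoke dial.roll(n: 134), and see 1710-02-23.
Calling dial.lastday, — result: 1710-02-28.
Using dial.markday(d: ^), and see 1710-02-28.
I invoke boxtree.rehome(s: /trumasme, d: /ticrus), yielding ok.
Calling dial.mhop(n: 17), — result: 1711-07-28.
I run dial.gapto(d: ^), and observe 0.

Answer: cur=1711-07-28


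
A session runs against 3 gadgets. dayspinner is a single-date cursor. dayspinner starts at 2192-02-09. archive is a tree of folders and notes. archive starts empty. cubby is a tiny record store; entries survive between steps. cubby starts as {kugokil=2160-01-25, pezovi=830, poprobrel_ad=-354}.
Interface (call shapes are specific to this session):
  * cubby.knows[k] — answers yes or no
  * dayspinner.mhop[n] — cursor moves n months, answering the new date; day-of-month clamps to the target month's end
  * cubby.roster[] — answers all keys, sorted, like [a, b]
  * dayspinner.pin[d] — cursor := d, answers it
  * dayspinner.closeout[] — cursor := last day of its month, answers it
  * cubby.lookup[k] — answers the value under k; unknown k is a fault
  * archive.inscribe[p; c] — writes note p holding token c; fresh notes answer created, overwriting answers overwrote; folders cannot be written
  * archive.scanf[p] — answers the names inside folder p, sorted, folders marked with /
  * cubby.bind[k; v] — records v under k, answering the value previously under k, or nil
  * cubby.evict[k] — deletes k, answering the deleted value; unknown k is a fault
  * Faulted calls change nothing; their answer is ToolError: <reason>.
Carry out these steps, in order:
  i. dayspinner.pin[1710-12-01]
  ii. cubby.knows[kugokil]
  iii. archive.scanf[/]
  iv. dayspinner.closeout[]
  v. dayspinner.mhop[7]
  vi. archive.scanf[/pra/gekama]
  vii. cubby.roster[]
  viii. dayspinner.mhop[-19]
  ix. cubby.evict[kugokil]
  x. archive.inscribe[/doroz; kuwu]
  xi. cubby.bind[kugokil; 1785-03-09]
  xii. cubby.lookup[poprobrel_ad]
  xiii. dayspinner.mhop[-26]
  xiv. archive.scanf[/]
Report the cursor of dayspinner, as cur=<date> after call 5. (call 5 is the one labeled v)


Answer: cur=1711-07-31

Derivation:
> dayspinner.pin d→1710-12-01
= 1710-12-01
> cubby.knows k→kugokil
= yes
> archive.scanf p→/
= []
> dayspinner.closeout
= 1710-12-31
> dayspinner.mhop n→7
= 1711-07-31
> archive.scanf p→/pra/gekama
= ToolError: not found
> cubby.roster
= [kugokil, pezovi, poprobrel_ad]
> dayspinner.mhop n→-19
= 1709-12-31
> cubby.evict k→kugokil
= 2160-01-25
> archive.inscribe p→/doroz c→kuwu
= created
> cubby.bind k→kugokil v→1785-03-09
= nil
> cubby.lookup k→poprobrel_ad
= -354
> dayspinner.mhop n→-26
= 1707-10-31
> archive.scanf p→/
= [doroz]


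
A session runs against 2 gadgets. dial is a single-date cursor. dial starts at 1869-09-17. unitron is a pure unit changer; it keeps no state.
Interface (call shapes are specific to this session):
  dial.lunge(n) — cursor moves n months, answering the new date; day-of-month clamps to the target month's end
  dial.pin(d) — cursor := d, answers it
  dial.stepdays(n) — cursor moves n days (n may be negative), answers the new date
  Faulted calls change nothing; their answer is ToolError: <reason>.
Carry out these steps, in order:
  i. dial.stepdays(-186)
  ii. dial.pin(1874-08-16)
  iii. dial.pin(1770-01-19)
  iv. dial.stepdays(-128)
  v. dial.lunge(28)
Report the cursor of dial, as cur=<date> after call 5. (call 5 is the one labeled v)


Answer: cur=1772-01-13

Derivation:
Step: dial.stepdays[n='-186']
Result: 1869-03-15
Step: dial.pin[d='1874-08-16']
Result: 1874-08-16
Step: dial.pin[d='1770-01-19']
Result: 1770-01-19
Step: dial.stepdays[n='-128']
Result: 1769-09-13
Step: dial.lunge[n='28']
Result: 1772-01-13


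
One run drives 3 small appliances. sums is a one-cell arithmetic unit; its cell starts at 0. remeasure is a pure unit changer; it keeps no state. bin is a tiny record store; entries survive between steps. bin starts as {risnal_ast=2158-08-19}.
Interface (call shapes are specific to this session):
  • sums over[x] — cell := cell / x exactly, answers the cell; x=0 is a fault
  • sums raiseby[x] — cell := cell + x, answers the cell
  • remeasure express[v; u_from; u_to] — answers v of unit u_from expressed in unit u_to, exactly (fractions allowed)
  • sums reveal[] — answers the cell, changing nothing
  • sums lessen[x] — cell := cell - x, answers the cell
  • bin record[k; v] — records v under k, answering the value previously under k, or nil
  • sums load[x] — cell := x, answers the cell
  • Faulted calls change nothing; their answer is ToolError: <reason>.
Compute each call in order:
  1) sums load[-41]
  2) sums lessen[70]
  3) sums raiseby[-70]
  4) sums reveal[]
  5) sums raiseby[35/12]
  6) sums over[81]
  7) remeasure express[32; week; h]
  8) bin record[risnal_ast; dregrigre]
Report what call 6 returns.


Answer: -2137/972

Derivation:
Step: sums load[x→-41]
Result: -41
Step: sums lessen[x→70]
Result: -111
Step: sums raiseby[x→-70]
Result: -181
Step: sums reveal[]
Result: -181
Step: sums raiseby[x→35/12]
Result: -2137/12
Step: sums over[x→81]
Result: -2137/972
Step: remeasure express[v→32; u_from→week; u_to→h]
Result: 5376
Step: bin record[k→risnal_ast; v→dregrigre]
Result: 2158-08-19


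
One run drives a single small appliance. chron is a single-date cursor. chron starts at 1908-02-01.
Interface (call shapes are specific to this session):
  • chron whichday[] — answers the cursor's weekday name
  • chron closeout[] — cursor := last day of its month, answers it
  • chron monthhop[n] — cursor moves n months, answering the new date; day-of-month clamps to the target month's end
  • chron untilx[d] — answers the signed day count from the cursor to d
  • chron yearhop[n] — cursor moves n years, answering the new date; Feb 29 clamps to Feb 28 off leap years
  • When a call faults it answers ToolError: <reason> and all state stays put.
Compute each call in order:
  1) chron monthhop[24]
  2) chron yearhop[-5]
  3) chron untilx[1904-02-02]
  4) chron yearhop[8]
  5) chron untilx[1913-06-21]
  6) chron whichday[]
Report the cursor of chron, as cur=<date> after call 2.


>> chron monthhop(n→24)
<< 1910-02-01
>> chron yearhop(n→-5)
<< 1905-02-01
>> chron untilx(d→1904-02-02)
<< -365
>> chron yearhop(n→8)
<< 1913-02-01
>> chron untilx(d→1913-06-21)
<< 140
>> chron whichday()
<< Saturday

Answer: cur=1905-02-01


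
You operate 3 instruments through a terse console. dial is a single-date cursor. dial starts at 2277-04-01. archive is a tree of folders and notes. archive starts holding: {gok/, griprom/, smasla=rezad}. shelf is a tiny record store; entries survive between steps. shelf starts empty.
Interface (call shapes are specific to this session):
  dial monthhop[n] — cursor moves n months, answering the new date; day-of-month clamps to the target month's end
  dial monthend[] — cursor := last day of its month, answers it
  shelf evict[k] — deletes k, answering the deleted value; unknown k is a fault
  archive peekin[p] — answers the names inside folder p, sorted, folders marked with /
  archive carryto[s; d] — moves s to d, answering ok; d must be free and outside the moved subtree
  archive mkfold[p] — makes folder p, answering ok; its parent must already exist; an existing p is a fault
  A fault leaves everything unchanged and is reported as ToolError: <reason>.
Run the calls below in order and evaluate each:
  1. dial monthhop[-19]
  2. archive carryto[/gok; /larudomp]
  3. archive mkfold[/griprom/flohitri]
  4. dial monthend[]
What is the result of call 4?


Now I run dial monthhop(n→-19): 2275-09-01.
I try archive carryto(s→/gok, d→/larudomp): ok.
I call archive mkfold(p→/griprom/flohitri), which returns ok.
I use dial monthend(), which returns 2275-09-30.

Answer: 2275-09-30


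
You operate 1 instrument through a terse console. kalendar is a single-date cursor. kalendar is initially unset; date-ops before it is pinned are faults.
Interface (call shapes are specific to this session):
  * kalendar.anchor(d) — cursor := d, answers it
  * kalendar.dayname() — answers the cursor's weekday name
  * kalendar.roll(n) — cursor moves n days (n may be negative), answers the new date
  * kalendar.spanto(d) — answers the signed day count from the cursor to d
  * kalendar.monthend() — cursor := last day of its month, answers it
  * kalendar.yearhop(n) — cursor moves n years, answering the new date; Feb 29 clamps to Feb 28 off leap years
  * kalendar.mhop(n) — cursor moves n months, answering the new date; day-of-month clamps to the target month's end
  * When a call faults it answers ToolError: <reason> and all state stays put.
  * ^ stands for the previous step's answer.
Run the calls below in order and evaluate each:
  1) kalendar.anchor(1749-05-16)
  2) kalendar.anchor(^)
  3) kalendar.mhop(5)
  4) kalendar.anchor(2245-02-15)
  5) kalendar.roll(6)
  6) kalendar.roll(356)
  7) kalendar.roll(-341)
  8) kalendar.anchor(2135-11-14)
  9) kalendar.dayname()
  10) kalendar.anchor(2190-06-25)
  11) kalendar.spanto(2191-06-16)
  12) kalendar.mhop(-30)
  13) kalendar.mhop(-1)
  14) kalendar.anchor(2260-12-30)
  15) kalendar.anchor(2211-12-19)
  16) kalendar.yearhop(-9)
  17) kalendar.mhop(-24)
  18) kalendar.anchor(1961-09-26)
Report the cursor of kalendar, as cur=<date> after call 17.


>> anchor(d=1749-05-16)
<< 1749-05-16
>> anchor(d=^)
<< 1749-05-16
>> mhop(n=5)
<< 1749-10-16
>> anchor(d=2245-02-15)
<< 2245-02-15
>> roll(n=6)
<< 2245-02-21
>> roll(n=356)
<< 2246-02-12
>> roll(n=-341)
<< 2245-03-08
>> anchor(d=2135-11-14)
<< 2135-11-14
>> dayname()
<< Monday
>> anchor(d=2190-06-25)
<< 2190-06-25
>> spanto(d=2191-06-16)
<< 356
>> mhop(n=-30)
<< 2187-12-25
>> mhop(n=-1)
<< 2187-11-25
>> anchor(d=2260-12-30)
<< 2260-12-30
>> anchor(d=2211-12-19)
<< 2211-12-19
>> yearhop(n=-9)
<< 2202-12-19
>> mhop(n=-24)
<< 2200-12-19
>> anchor(d=1961-09-26)
<< 1961-09-26

Answer: cur=2200-12-19


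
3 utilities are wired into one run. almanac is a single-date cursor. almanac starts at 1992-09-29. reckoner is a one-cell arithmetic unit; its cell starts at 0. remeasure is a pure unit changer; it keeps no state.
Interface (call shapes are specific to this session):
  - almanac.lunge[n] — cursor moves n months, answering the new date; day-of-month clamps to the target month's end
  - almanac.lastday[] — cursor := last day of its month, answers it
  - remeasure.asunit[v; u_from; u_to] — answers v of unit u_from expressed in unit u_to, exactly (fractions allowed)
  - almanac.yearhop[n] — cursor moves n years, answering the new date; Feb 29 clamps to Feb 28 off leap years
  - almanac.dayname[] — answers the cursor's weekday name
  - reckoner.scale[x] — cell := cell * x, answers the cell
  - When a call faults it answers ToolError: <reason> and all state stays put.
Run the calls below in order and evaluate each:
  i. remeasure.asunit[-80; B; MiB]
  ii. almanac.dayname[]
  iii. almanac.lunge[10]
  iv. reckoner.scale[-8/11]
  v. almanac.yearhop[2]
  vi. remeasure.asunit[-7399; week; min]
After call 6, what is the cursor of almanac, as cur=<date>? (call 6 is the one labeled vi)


·→ remeasure.asunit(v='-80', u_from='B', u_to='MiB')
·← -5/65536
·→ almanac.dayname()
·← Tuesday
·→ almanac.lunge(n='10')
·← 1993-07-29
·→ reckoner.scale(x='-8/11')
·← 0
·→ almanac.yearhop(n='2')
·← 1995-07-29
·→ remeasure.asunit(v='-7399', u_from='week', u_to='min')
·← -74581920

Answer: cur=1995-07-29


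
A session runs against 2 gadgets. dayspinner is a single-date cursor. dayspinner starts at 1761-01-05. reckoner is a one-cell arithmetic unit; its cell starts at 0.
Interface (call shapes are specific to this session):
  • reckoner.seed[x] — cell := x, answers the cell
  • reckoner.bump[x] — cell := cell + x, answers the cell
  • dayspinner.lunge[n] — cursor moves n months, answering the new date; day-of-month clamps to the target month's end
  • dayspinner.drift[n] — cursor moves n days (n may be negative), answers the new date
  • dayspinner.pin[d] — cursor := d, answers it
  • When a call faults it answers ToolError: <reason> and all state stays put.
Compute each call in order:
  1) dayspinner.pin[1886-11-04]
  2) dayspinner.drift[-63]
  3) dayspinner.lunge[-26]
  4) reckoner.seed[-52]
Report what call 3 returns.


Act: pin[1886-11-04]
Obs: 1886-11-04
Act: drift[-63]
Obs: 1886-09-02
Act: lunge[-26]
Obs: 1884-07-02
Act: seed[-52]
Obs: -52

Answer: 1884-07-02


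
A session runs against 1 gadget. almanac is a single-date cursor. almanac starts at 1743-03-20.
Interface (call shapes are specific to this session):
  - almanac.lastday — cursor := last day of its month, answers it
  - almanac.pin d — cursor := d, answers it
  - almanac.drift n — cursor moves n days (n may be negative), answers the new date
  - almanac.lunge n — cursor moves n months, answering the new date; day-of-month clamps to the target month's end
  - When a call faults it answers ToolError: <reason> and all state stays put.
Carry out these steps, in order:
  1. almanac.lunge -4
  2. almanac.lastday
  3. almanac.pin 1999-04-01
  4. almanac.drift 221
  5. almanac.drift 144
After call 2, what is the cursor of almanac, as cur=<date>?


Answer: cur=1742-11-30

Derivation:
// 1. almanac.lunge(n=-4) ~> 1742-11-20
// 2. almanac.lastday() ~> 1742-11-30
// 3. almanac.pin(d=1999-04-01) ~> 1999-04-01
// 4. almanac.drift(n=221) ~> 1999-11-08
// 5. almanac.drift(n=144) ~> 2000-03-31


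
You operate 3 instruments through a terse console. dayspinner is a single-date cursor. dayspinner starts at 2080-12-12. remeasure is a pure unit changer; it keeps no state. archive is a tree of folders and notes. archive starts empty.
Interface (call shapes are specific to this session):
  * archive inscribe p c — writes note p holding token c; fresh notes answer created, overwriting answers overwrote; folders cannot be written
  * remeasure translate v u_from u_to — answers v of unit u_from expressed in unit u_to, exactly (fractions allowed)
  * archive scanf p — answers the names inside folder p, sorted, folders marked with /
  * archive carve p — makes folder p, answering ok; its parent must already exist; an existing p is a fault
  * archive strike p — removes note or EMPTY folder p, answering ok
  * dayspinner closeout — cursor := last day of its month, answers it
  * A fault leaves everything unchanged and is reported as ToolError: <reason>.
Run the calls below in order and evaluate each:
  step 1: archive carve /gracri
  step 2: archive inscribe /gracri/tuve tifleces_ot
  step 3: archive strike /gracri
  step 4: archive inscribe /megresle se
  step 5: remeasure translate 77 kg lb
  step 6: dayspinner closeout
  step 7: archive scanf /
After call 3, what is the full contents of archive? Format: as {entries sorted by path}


Answer: {gracri/, gracri/tuve=tifleces_ot}

Derivation:
$ archive carve p='/gracri'
  ok
$ archive inscribe p='/gracri/tuve' c='tifleces_ot'
  created
$ archive strike p='/gracri'
  ToolError: not empty
$ archive inscribe p='/megresle' c='se'
  created
$ remeasure translate v='77' u_from='kg' u_to='lb'
  100000000/589081
$ dayspinner closeout
  2080-12-31
$ archive scanf p='/'
  [gracri/, megresle]


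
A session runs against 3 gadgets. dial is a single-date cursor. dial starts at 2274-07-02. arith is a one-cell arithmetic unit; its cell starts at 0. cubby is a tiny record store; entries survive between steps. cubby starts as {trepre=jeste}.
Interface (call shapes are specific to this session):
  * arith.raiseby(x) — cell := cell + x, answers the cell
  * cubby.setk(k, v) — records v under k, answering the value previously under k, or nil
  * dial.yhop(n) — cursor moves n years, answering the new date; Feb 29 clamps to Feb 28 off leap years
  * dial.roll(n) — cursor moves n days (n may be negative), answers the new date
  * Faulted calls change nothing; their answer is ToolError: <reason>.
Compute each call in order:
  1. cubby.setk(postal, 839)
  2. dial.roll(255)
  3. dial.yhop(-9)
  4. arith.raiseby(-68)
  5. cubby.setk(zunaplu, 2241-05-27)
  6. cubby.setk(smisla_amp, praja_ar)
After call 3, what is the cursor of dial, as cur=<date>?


Answer: cur=2266-03-14

Derivation:
% cubby.setk postal 839
:: nil
% dial.roll 255
:: 2275-03-14
% dial.yhop -9
:: 2266-03-14
% arith.raiseby -68
:: -68
% cubby.setk zunaplu 2241-05-27
:: nil
% cubby.setk smisla_amp praja_ar
:: nil


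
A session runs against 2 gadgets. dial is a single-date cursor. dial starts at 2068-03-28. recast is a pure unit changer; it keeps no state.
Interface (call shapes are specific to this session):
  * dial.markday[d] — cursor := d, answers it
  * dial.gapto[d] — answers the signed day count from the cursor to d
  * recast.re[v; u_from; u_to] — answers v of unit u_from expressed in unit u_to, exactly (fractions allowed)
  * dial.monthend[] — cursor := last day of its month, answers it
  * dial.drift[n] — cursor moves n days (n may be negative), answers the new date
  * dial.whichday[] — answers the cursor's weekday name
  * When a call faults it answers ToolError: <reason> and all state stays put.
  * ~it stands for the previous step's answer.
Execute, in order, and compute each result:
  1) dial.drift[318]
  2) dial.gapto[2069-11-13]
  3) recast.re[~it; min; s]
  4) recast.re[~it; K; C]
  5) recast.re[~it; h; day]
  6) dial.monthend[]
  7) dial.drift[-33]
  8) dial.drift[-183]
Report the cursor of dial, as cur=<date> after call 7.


Answer: cur=2069-01-26

Derivation:
# 1. dial.drift(318) -> 2069-02-09
# 2. dial.gapto(2069-11-13) -> 277
# 3. recast.re(~it, min, s) -> 16620
# 4. recast.re(~it, K, C) -> 326937/20
# 5. recast.re(~it, h, day) -> 108979/160
# 6. dial.monthend() -> 2069-02-28
# 7. dial.drift(-33) -> 2069-01-26
# 8. dial.drift(-183) -> 2068-07-27


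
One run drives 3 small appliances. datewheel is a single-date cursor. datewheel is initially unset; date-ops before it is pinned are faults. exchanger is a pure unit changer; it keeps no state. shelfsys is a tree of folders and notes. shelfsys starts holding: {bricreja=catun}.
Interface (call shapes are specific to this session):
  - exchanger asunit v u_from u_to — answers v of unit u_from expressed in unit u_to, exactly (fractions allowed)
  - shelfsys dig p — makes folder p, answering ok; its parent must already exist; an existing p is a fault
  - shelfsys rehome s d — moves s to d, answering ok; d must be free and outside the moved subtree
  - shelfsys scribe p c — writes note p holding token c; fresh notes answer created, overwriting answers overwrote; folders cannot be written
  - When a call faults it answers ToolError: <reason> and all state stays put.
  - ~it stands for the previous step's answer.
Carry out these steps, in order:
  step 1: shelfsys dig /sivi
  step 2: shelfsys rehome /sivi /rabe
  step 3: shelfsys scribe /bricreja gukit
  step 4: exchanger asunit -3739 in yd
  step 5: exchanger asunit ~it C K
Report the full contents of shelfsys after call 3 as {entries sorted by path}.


Answer: {bricreja=gukit, rabe/}

Derivation:
==> shelfsys dig(p: /sivi)
<== ok
==> shelfsys rehome(s: /sivi, d: /rabe)
<== ok
==> shelfsys scribe(p: /bricreja, c: gukit)
<== overwrote
==> exchanger asunit(v: -3739, u_from: in, u_to: yd)
<== -3739/36
==> exchanger asunit(v: ~it, u_from: C, u_to: K)
<== 7618/45


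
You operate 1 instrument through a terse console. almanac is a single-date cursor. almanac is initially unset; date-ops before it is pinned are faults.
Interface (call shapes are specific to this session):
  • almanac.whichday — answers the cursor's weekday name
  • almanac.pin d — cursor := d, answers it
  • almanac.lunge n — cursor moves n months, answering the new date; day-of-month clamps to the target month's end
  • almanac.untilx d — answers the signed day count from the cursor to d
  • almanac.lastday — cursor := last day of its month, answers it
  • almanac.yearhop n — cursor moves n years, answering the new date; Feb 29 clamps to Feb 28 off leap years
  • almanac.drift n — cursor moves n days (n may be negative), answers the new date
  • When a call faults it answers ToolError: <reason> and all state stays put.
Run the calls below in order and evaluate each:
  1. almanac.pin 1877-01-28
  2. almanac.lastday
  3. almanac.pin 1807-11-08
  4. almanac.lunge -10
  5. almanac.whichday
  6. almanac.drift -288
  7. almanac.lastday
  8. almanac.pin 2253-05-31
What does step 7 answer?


·→ pin(d='1877-01-28')
·← 1877-01-28
·→ lastday()
·← 1877-01-31
·→ pin(d='1807-11-08')
·← 1807-11-08
·→ lunge(n='-10')
·← 1807-01-08
·→ whichday()
·← Thursday
·→ drift(n='-288')
·← 1806-03-26
·→ lastday()
·← 1806-03-31
·→ pin(d='2253-05-31')
·← 2253-05-31

Answer: 1806-03-31


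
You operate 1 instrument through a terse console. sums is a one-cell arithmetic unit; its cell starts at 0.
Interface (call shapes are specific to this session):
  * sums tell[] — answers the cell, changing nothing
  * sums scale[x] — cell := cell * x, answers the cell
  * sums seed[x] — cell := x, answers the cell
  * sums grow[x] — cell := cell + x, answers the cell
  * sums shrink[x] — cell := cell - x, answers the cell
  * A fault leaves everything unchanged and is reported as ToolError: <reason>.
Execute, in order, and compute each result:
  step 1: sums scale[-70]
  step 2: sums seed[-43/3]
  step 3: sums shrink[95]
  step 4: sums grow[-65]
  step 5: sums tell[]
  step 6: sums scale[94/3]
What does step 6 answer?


Answer: -49162/9

Derivation:
[in] sums scale x=-70
  0
[in] sums seed x=-43/3
  -43/3
[in] sums shrink x=95
  -328/3
[in] sums grow x=-65
  -523/3
[in] sums tell
  -523/3
[in] sums scale x=94/3
  -49162/9


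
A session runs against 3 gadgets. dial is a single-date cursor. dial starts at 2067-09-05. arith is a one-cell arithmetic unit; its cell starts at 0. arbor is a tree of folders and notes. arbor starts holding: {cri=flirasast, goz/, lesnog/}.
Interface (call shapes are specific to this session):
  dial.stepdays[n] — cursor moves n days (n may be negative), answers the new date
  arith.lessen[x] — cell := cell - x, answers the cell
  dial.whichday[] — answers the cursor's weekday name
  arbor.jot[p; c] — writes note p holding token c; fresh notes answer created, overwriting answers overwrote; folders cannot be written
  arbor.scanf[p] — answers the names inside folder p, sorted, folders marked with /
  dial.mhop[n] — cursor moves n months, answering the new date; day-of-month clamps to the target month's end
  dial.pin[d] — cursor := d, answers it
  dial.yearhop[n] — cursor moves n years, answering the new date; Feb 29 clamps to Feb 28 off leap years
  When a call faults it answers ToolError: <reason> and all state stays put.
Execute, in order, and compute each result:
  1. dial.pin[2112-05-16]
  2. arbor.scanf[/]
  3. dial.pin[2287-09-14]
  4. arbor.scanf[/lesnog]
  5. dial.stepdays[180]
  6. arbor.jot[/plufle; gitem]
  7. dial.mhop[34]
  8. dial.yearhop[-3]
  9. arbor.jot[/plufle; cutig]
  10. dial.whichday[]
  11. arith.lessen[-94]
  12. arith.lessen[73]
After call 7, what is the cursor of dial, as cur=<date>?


% dial.pin d=2112-05-16
[out] 2112-05-16
% arbor.scanf p=/
[out] [cri, goz/, lesnog/]
% dial.pin d=2287-09-14
[out] 2287-09-14
% arbor.scanf p=/lesnog
[out] []
% dial.stepdays n=180
[out] 2288-03-12
% arbor.jot p=/plufle c=gitem
[out] created
% dial.mhop n=34
[out] 2291-01-12
% dial.yearhop n=-3
[out] 2288-01-12
% arbor.jot p=/plufle c=cutig
[out] overwrote
% dial.whichday
[out] Thursday
% arith.lessen x=-94
[out] 94
% arith.lessen x=73
[out] 21

Answer: cur=2291-01-12


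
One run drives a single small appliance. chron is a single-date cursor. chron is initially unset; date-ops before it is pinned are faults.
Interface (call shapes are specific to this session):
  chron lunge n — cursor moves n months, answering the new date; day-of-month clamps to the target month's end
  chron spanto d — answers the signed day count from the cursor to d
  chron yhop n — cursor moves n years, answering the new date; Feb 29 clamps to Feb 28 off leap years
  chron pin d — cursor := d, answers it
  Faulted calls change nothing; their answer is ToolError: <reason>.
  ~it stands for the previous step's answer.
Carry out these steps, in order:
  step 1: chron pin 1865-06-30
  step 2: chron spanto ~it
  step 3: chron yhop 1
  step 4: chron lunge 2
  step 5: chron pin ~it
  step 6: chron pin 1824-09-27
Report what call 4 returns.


Answer: 1866-08-30

Derivation:
-- 1. chron pin(d='1865-06-30') == 1865-06-30
-- 2. chron spanto(d='~it') == 0
-- 3. chron yhop(n='1') == 1866-06-30
-- 4. chron lunge(n='2') == 1866-08-30
-- 5. chron pin(d='~it') == 1866-08-30
-- 6. chron pin(d='1824-09-27') == 1824-09-27


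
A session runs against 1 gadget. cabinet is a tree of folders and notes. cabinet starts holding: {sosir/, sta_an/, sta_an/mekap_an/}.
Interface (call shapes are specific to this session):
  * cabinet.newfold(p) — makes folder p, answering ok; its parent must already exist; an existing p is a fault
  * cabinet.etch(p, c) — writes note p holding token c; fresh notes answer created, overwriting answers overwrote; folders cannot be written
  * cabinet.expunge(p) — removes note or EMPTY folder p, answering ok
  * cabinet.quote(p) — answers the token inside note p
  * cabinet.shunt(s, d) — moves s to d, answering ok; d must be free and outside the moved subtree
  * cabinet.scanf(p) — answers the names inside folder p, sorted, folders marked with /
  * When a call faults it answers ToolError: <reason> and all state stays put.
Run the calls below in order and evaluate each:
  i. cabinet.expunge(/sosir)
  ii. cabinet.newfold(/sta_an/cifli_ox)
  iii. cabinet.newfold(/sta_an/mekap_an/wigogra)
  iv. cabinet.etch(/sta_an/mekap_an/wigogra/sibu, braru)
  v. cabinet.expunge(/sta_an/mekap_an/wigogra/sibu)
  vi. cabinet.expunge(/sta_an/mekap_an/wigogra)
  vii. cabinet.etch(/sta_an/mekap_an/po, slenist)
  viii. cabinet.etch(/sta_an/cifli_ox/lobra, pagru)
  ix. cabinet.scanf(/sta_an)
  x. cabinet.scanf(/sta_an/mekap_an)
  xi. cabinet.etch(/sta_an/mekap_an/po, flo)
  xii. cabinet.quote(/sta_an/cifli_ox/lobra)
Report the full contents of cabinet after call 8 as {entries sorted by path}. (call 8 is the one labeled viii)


# 1. expunge(p=/sosir) == ok
# 2. newfold(p=/sta_an/cifli_ox) == ok
# 3. newfold(p=/sta_an/mekap_an/wigogra) == ok
# 4. etch(p=/sta_an/mekap_an/wigogra/sibu, c=braru) == created
# 5. expunge(p=/sta_an/mekap_an/wigogra/sibu) == ok
# 6. expunge(p=/sta_an/mekap_an/wigogra) == ok
# 7. etch(p=/sta_an/mekap_an/po, c=slenist) == created
# 8. etch(p=/sta_an/cifli_ox/lobra, c=pagru) == created
# 9. scanf(p=/sta_an) == [cifli_ox/, mekap_an/]
# 10. scanf(p=/sta_an/mekap_an) == [po]
# 11. etch(p=/sta_an/mekap_an/po, c=flo) == overwrote
# 12. quote(p=/sta_an/cifli_ox/lobra) == pagru

Answer: {sta_an/, sta_an/cifli_ox/, sta_an/cifli_ox/lobra=pagru, sta_an/mekap_an/, sta_an/mekap_an/po=slenist}


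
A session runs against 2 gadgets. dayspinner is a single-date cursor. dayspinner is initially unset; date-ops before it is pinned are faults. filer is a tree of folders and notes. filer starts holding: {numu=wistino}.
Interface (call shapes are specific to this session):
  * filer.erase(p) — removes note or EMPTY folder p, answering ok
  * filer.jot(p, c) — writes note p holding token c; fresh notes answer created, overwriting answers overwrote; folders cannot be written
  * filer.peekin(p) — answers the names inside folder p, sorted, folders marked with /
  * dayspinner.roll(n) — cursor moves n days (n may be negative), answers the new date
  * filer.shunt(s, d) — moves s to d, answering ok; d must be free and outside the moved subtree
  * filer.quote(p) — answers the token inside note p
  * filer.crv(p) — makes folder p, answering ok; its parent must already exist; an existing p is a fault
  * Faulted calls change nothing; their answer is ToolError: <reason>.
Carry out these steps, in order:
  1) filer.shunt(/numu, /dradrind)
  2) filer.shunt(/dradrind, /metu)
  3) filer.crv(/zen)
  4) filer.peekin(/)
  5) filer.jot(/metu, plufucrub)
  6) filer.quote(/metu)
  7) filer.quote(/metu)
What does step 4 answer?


Answer: [metu, zen/]

Derivation:
CALL shunt[s='/numu'; d='/dradrind']
RET  ok
CALL shunt[s='/dradrind'; d='/metu']
RET  ok
CALL crv[p='/zen']
RET  ok
CALL peekin[p='/']
RET  [metu, zen/]
CALL jot[p='/metu'; c='plufucrub']
RET  overwrote
CALL quote[p='/metu']
RET  plufucrub
CALL quote[p='/metu']
RET  plufucrub


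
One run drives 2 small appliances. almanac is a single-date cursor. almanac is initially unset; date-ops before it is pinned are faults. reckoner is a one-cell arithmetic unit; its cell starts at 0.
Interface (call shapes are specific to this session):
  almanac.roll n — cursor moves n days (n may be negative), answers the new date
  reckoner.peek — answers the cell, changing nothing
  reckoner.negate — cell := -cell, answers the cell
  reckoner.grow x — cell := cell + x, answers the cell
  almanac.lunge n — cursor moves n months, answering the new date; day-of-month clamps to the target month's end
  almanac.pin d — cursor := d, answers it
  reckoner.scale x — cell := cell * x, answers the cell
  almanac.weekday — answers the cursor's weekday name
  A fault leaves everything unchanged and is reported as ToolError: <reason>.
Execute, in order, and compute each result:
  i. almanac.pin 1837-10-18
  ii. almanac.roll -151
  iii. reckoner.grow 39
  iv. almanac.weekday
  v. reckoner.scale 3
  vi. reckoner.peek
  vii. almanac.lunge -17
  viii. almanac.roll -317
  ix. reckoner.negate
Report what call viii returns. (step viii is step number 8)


Now I run almanac.pin using d='1837-10-18', — result: 1837-10-18.
Now I run almanac.roll using n='-151', yielding 1837-05-20.
I invoke reckoner.grow using x='39', giving 39.
I use almanac.weekday: Saturday.
I call reckoner.scale using x='3': 117.
Calling reckoner.peek, yielding 117.
Now I run almanac.lunge using n='-17', and observe 1835-12-20.
I run almanac.roll using n='-317', → 1835-02-06.
I call reckoner.negate(), and see -117.

Answer: 1835-02-06


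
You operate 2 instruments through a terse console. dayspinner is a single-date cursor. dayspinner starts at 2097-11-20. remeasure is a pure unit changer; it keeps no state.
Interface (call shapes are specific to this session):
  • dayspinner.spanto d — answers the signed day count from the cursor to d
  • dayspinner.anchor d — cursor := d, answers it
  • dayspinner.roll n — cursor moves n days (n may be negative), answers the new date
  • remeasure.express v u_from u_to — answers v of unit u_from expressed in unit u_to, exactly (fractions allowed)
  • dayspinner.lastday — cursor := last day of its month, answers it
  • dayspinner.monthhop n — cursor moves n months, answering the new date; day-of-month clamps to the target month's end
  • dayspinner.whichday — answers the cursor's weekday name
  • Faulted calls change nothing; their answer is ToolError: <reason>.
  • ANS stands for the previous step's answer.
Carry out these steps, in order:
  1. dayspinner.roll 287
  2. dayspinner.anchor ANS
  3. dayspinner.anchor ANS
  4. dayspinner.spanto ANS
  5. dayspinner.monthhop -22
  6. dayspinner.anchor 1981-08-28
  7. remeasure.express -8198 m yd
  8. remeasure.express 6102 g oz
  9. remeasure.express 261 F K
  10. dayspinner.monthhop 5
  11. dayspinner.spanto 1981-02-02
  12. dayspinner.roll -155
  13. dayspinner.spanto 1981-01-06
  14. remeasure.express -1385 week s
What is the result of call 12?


Answer: 1981-08-26

Derivation:
Using dayspinner.roll using 287, — result: 2098-09-03.
Using dayspinner.anchor using ANS, yielding 2098-09-03.
Now I run dayspinner.anchor using ANS, and get 2098-09-03.
Then dayspinner.spanto using ANS, and observe 0.
Now I run dayspinner.monthhop using -22, → 2096-11-03.
Using dayspinner.anchor using 1981-08-28, → 1981-08-28.
I use remeasure.express using -8198, m, yd: -10247500/1143.
I use remeasure.express using 6102, g, oz, yielding 9763200000/45359237.
I invoke remeasure.express using 261, F, K, → 72067/180.
Calling dayspinner.monthhop using 5, which returns 1982-01-28.
Now I run dayspinner.spanto using 1981-02-02, yielding -360.
Calling dayspinner.roll using -155, giving 1981-08-26.
I run dayspinner.spanto using 1981-01-06, and see -232.
I call remeasure.express using -1385, week, s, which returns -837648000.


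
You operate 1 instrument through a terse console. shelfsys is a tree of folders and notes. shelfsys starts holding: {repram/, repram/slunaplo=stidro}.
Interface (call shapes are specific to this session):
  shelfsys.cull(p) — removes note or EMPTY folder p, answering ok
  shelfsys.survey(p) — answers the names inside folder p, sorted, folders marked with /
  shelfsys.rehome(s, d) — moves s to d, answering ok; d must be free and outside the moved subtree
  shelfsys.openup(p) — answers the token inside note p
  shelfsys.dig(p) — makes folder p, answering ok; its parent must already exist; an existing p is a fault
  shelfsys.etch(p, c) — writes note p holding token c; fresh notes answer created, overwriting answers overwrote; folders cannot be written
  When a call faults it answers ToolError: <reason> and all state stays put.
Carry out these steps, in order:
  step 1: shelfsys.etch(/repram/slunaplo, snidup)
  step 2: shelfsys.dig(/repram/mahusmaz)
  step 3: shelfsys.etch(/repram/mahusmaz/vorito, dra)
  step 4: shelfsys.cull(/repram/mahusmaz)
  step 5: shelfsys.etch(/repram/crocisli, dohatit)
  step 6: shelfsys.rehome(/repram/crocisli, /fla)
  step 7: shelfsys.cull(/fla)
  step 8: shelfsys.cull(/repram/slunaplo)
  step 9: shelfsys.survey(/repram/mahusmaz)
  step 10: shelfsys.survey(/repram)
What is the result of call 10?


Act: etch[p: /repram/slunaplo; c: snidup]
Obs: overwrote
Act: dig[p: /repram/mahusmaz]
Obs: ok
Act: etch[p: /repram/mahusmaz/vorito; c: dra]
Obs: created
Act: cull[p: /repram/mahusmaz]
Obs: ToolError: not empty
Act: etch[p: /repram/crocisli; c: dohatit]
Obs: created
Act: rehome[s: /repram/crocisli; d: /fla]
Obs: ok
Act: cull[p: /fla]
Obs: ok
Act: cull[p: /repram/slunaplo]
Obs: ok
Act: survey[p: /repram/mahusmaz]
Obs: [vorito]
Act: survey[p: /repram]
Obs: [mahusmaz/]

Answer: [mahusmaz/]


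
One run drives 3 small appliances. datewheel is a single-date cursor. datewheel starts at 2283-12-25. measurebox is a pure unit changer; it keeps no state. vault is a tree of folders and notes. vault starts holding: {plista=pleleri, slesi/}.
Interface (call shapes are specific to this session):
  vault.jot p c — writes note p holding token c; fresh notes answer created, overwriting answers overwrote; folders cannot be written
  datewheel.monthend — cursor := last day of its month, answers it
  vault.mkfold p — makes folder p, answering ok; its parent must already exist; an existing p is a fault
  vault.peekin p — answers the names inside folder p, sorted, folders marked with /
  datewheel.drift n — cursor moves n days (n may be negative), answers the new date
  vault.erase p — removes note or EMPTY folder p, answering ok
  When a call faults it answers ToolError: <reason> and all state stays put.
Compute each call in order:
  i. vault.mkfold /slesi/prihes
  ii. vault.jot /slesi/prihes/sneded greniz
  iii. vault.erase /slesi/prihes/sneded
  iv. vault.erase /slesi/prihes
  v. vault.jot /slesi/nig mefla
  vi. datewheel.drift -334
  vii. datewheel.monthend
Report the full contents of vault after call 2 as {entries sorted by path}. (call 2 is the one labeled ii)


Answer: {plista=pleleri, slesi/, slesi/prihes/, slesi/prihes/sneded=greniz}

Derivation:
Calling mkfold with p→/slesi/prihes, and see ok.
I call jot with p→/slesi/prihes/sneded, c→greniz, giving created.
I use erase with p→/slesi/prihes/sneded, which returns ok.
Using erase with p→/slesi/prihes: ok.
I call jot with p→/slesi/nig, c→mefla, giving created.
I use drift with n→-334, and see 2283-01-25.
I try monthend(), and see 2283-01-31.
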